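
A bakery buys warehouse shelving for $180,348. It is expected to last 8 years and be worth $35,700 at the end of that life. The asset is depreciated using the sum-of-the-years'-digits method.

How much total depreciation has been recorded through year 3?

$84,378

Depreciable base = $180,348 − $35,700 = $144,648.
Sum of the years' digits = 8+7+6+5+4+3+2+1 = 36.
Year 1: $144,648 × 8/36 = $32,144. Book value $148,204.
Year 2: $144,648 × 7/36 = $28,126. Book value $120,078.
Year 3: $144,648 × 6/36 = $24,108. Book value $95,970.
Accumulated through year 3 = $180,348 − $95,970 = $84,378.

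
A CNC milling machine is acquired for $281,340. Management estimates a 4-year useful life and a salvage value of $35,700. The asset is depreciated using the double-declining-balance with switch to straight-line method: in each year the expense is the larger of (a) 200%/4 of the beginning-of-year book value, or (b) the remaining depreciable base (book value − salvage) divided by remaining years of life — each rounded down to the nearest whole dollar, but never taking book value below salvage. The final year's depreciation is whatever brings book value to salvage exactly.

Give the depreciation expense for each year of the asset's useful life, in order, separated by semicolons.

$140,670; $70,335; $34,635; $0

Depreciable base = $281,340 − $35,700 = $245,640.
Year 1: DB = ⌊$281,340 × 200%/4⌋ = $140,670; SL = ⌊$245,640/4⌋ = $61,410 → take DB $140,670. Book value $140,670.
Year 2: DB = ⌊$140,670 × 200%/4⌋ = $70,335; SL = ⌊$104,970/3⌋ = $34,990 → take DB $70,335. Book value $70,335.
Year 3: DB = ⌊$70,335 × 200%/4⌋ = $35,167; SL = ⌊$34,635/2⌋ = $17,317 → take DB $35,167, capped at $34,635. Book value $35,700.
Year 4 (final): $35,700 − $35,700 = $0. Book value $35,700.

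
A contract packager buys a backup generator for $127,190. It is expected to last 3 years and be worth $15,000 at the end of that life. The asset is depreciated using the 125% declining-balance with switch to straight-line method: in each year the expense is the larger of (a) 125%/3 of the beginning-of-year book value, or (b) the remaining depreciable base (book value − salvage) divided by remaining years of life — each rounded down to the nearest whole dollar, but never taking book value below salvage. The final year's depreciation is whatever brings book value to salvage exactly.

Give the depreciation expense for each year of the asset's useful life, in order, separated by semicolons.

Depreciable base = $127,190 − $15,000 = $112,190.
Year 1: DB = ⌊$127,190 × 125%/3⌋ = $52,995; SL = ⌊$112,190/3⌋ = $37,396 → take DB $52,995. Book value $74,195.
Year 2: DB = ⌊$74,195 × 125%/3⌋ = $30,914; SL = ⌊$59,195/2⌋ = $29,597 → take DB $30,914. Book value $43,281.
Year 3 (final): $43,281 − $15,000 = $28,281. Book value $15,000.

$52,995; $30,914; $28,281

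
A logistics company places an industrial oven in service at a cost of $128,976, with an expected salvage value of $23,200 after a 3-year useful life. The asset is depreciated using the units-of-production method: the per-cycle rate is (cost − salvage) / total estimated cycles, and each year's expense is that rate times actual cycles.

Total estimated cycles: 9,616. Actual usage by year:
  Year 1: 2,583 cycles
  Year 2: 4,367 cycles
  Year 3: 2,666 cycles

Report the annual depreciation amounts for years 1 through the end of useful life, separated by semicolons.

Depreciable base = $128,976 − $23,200 = $105,776.
Rate = $105,776 / 9,616 cycles = $11 per cycle.
Year 1: 2,583 × $11 = $28,413. Book value $100,563.
Year 2: 4,367 × $11 = $48,037. Book value $52,526.
Year 3: 2,666 × $11 = $29,326. Book value $23,200.

$28,413; $48,037; $29,326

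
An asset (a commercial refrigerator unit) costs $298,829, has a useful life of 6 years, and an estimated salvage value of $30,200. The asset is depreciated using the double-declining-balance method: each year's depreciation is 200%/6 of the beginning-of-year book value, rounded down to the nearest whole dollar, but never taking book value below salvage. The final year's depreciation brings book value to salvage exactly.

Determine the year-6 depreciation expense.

Depreciable base = $298,829 − $30,200 = $268,629.
Year 1: ⌊$298,829 × 200%/6⌋ = $99,609. Book value $199,220.
Year 2: ⌊$199,220 × 200%/6⌋ = $66,406. Book value $132,814.
Year 3: ⌊$132,814 × 200%/6⌋ = $44,271. Book value $88,543.
Year 4: ⌊$88,543 × 200%/6⌋ = $29,514. Book value $59,029.
Year 5: ⌊$59,029 × 200%/6⌋ = $19,676. Book value $39,353.
Year 6 (final): $39,353 − $30,200 = $9,153. Book value $30,200.

$9,153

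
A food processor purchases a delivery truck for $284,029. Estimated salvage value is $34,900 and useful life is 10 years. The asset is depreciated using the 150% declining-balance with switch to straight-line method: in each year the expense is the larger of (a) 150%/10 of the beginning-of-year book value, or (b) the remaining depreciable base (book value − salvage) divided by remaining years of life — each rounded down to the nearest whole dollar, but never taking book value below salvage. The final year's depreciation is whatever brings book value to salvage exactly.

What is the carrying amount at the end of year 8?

Depreciable base = $284,029 − $34,900 = $249,129.
Year 1: DB = ⌊$284,029 × 150%/10⌋ = $42,604; SL = ⌊$249,129/10⌋ = $24,912 → take DB $42,604. Book value $241,425.
Year 2: DB = ⌊$241,425 × 150%/10⌋ = $36,213; SL = ⌊$206,525/9⌋ = $22,947 → take DB $36,213. Book value $205,212.
Year 3: DB = ⌊$205,212 × 150%/10⌋ = $30,781; SL = ⌊$170,312/8⌋ = $21,289 → take DB $30,781. Book value $174,431.
Year 4: DB = ⌊$174,431 × 150%/10⌋ = $26,164; SL = ⌊$139,531/7⌋ = $19,933 → take DB $26,164. Book value $148,267.
Year 5: DB = ⌊$148,267 × 150%/10⌋ = $22,240; SL = ⌊$113,367/6⌋ = $18,894 → take DB $22,240. Book value $126,027.
Year 6: DB = ⌊$126,027 × 150%/10⌋ = $18,904; SL = ⌊$91,127/5⌋ = $18,225 → take DB $18,904. Book value $107,123.
Year 7: DB = ⌊$107,123 × 150%/10⌋ = $16,068; SL = ⌊$72,223/4⌋ = $18,055 → take SL $18,055. Book value $89,068.
Year 8: DB = ⌊$89,068 × 150%/10⌋ = $13,360; SL = ⌊$54,168/3⌋ = $18,056 → take SL $18,056. Book value $71,012.

$71,012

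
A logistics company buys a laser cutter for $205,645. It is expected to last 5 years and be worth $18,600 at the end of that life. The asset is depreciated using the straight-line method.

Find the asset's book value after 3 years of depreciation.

$93,418

Depreciable base = $205,645 − $18,600 = $187,045.
Annual expense = $187,045 / 5 = $37,409.
End of year 1: book value $168,236.
End of year 2: book value $130,827.
End of year 3: book value $93,418.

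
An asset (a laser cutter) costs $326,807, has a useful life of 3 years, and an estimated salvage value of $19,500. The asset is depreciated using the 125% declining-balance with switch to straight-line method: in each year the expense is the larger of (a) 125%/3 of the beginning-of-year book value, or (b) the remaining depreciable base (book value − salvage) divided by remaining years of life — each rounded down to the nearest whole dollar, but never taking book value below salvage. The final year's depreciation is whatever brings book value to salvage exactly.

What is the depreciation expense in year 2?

Depreciable base = $326,807 − $19,500 = $307,307.
Year 1: DB = ⌊$326,807 × 125%/3⌋ = $136,169; SL = ⌊$307,307/3⌋ = $102,435 → take DB $136,169. Book value $190,638.
Year 2: DB = ⌊$190,638 × 125%/3⌋ = $79,432; SL = ⌊$171,138/2⌋ = $85,569 → take SL $85,569. Book value $105,069.

$85,569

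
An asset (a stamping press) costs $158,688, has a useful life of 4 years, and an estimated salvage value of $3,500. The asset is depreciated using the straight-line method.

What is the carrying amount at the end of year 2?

$81,094

Depreciable base = $158,688 − $3,500 = $155,188.
Annual expense = $155,188 / 4 = $38,797.
End of year 1: book value $119,891.
End of year 2: book value $81,094.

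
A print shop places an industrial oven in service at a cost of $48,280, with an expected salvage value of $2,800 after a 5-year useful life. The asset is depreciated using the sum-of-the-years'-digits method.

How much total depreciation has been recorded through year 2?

$27,288

Depreciable base = $48,280 − $2,800 = $45,480.
Sum of the years' digits = 5+4+3+2+1 = 15.
Year 1: $45,480 × 5/15 = $15,160. Book value $33,120.
Year 2: $45,480 × 4/15 = $12,128. Book value $20,992.
Accumulated through year 2 = $48,280 − $20,992 = $27,288.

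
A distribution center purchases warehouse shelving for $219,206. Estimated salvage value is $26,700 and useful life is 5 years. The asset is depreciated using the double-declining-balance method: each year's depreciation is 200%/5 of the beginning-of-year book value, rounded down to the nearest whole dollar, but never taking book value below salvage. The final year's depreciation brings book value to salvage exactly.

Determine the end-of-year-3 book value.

Depreciable base = $219,206 − $26,700 = $192,506.
Year 1: ⌊$219,206 × 200%/5⌋ = $87,682. Book value $131,524.
Year 2: ⌊$131,524 × 200%/5⌋ = $52,609. Book value $78,915.
Year 3: ⌊$78,915 × 200%/5⌋ = $31,566. Book value $47,349.

$47,349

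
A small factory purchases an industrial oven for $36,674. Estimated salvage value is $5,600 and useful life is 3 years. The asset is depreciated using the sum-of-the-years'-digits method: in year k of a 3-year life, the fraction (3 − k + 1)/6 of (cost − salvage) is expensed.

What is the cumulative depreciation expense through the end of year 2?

Depreciable base = $36,674 − $5,600 = $31,074.
Sum of the years' digits = 3+2+1 = 6.
Year 1: $31,074 × 3/6 = $15,537. Book value $21,137.
Year 2: $31,074 × 2/6 = $10,358. Book value $10,779.
Accumulated through year 2 = $36,674 − $10,779 = $25,895.

$25,895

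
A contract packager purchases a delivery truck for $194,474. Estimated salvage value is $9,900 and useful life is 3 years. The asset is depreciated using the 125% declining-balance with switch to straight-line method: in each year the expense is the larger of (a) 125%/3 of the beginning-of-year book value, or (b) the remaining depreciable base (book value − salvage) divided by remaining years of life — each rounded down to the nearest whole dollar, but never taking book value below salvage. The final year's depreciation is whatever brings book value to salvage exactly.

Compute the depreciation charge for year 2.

$51,772

Depreciable base = $194,474 − $9,900 = $184,574.
Year 1: DB = ⌊$194,474 × 125%/3⌋ = $81,030; SL = ⌊$184,574/3⌋ = $61,524 → take DB $81,030. Book value $113,444.
Year 2: DB = ⌊$113,444 × 125%/3⌋ = $47,268; SL = ⌊$103,544/2⌋ = $51,772 → take SL $51,772. Book value $61,672.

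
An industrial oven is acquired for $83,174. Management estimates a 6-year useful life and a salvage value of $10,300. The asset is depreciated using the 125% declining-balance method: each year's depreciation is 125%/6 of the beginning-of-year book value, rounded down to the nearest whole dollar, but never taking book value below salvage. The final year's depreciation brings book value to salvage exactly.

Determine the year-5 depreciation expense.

$6,806

Depreciable base = $83,174 − $10,300 = $72,874.
Year 1: ⌊$83,174 × 125%/6⌋ = $17,327. Book value $65,847.
Year 2: ⌊$65,847 × 125%/6⌋ = $13,718. Book value $52,129.
Year 3: ⌊$52,129 × 125%/6⌋ = $10,860. Book value $41,269.
Year 4: ⌊$41,269 × 125%/6⌋ = $8,597. Book value $32,672.
Year 5: ⌊$32,672 × 125%/6⌋ = $6,806. Book value $25,866.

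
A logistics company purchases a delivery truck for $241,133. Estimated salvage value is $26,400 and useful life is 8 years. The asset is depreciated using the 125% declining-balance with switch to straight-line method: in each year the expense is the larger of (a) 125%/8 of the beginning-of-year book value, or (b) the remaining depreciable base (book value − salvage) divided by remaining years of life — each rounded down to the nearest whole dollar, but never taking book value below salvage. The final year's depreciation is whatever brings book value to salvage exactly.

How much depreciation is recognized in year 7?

$23,689

Depreciable base = $241,133 − $26,400 = $214,733.
Year 1: DB = ⌊$241,133 × 125%/8⌋ = $37,677; SL = ⌊$214,733/8⌋ = $26,841 → take DB $37,677. Book value $203,456.
Year 2: DB = ⌊$203,456 × 125%/8⌋ = $31,790; SL = ⌊$177,056/7⌋ = $25,293 → take DB $31,790. Book value $171,666.
Year 3: DB = ⌊$171,666 × 125%/8⌋ = $26,822; SL = ⌊$145,266/6⌋ = $24,211 → take DB $26,822. Book value $144,844.
Year 4: DB = ⌊$144,844 × 125%/8⌋ = $22,631; SL = ⌊$118,444/5⌋ = $23,688 → take SL $23,688. Book value $121,156.
Year 5: DB = ⌊$121,156 × 125%/8⌋ = $18,930; SL = ⌊$94,756/4⌋ = $23,689 → take SL $23,689. Book value $97,467.
Year 6: DB = ⌊$97,467 × 125%/8⌋ = $15,229; SL = ⌊$71,067/3⌋ = $23,689 → take SL $23,689. Book value $73,778.
Year 7: DB = ⌊$73,778 × 125%/8⌋ = $11,527; SL = ⌊$47,378/2⌋ = $23,689 → take SL $23,689. Book value $50,089.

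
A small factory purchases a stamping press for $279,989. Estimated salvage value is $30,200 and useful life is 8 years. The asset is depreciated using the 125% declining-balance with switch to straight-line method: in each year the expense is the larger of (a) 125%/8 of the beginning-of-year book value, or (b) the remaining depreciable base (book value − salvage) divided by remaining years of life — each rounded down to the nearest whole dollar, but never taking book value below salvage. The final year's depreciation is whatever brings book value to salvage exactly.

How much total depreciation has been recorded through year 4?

Depreciable base = $279,989 − $30,200 = $249,789.
Year 1: DB = ⌊$279,989 × 125%/8⌋ = $43,748; SL = ⌊$249,789/8⌋ = $31,223 → take DB $43,748. Book value $236,241.
Year 2: DB = ⌊$236,241 × 125%/8⌋ = $36,912; SL = ⌊$206,041/7⌋ = $29,434 → take DB $36,912. Book value $199,329.
Year 3: DB = ⌊$199,329 × 125%/8⌋ = $31,145; SL = ⌊$169,129/6⌋ = $28,188 → take DB $31,145. Book value $168,184.
Year 4: DB = ⌊$168,184 × 125%/8⌋ = $26,278; SL = ⌊$137,984/5⌋ = $27,596 → take SL $27,596. Book value $140,588.
Accumulated through year 4 = $279,989 − $140,588 = $139,401.

$139,401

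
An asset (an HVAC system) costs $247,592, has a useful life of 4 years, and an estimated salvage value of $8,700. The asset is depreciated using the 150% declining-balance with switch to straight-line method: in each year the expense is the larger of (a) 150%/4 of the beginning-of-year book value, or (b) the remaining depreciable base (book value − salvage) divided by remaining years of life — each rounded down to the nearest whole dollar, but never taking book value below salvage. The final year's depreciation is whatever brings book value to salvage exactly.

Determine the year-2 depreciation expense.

$58,029

Depreciable base = $247,592 − $8,700 = $238,892.
Year 1: DB = ⌊$247,592 × 150%/4⌋ = $92,847; SL = ⌊$238,892/4⌋ = $59,723 → take DB $92,847. Book value $154,745.
Year 2: DB = ⌊$154,745 × 150%/4⌋ = $58,029; SL = ⌊$146,045/3⌋ = $48,681 → take DB $58,029. Book value $96,716.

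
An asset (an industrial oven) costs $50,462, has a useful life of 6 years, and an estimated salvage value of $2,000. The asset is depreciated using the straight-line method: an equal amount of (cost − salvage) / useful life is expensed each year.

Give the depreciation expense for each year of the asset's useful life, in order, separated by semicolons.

Depreciable base = $50,462 − $2,000 = $48,462.
Annual expense = $48,462 / 6 = $8,077.
End of year 1: book value $42,385.
End of year 2: book value $34,308.
End of year 3: book value $26,231.
End of year 4: book value $18,154.
End of year 5: book value $10,077.
End of year 6: book value $2,000.

$8,077; $8,077; $8,077; $8,077; $8,077; $8,077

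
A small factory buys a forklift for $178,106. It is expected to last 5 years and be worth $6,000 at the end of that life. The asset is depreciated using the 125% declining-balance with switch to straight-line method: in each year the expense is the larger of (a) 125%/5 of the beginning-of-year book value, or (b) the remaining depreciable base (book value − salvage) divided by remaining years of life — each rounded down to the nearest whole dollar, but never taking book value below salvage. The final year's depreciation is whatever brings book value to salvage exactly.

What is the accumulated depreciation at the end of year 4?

Depreciable base = $178,106 − $6,000 = $172,106.
Year 1: DB = ⌊$178,106 × 125%/5⌋ = $44,526; SL = ⌊$172,106/5⌋ = $34,421 → take DB $44,526. Book value $133,580.
Year 2: DB = ⌊$133,580 × 125%/5⌋ = $33,395; SL = ⌊$127,580/4⌋ = $31,895 → take DB $33,395. Book value $100,185.
Year 3: DB = ⌊$100,185 × 125%/5⌋ = $25,046; SL = ⌊$94,185/3⌋ = $31,395 → take SL $31,395. Book value $68,790.
Year 4: DB = ⌊$68,790 × 125%/5⌋ = $17,197; SL = ⌊$62,790/2⌋ = $31,395 → take SL $31,395. Book value $37,395.
Accumulated through year 4 = $178,106 − $37,395 = $140,711.

$140,711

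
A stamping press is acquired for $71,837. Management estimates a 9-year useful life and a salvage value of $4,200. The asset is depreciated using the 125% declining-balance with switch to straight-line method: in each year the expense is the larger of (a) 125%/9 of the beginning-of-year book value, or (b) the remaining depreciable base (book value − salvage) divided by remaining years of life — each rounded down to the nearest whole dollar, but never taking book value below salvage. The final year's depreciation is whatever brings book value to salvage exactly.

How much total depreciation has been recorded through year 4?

Depreciable base = $71,837 − $4,200 = $67,637.
Year 1: DB = ⌊$71,837 × 125%/9⌋ = $9,977; SL = ⌊$67,637/9⌋ = $7,515 → take DB $9,977. Book value $61,860.
Year 2: DB = ⌊$61,860 × 125%/9⌋ = $8,591; SL = ⌊$57,660/8⌋ = $7,207 → take DB $8,591. Book value $53,269.
Year 3: DB = ⌊$53,269 × 125%/9⌋ = $7,398; SL = ⌊$49,069/7⌋ = $7,009 → take DB $7,398. Book value $45,871.
Year 4: DB = ⌊$45,871 × 125%/9⌋ = $6,370; SL = ⌊$41,671/6⌋ = $6,945 → take SL $6,945. Book value $38,926.
Accumulated through year 4 = $71,837 − $38,926 = $32,911.

$32,911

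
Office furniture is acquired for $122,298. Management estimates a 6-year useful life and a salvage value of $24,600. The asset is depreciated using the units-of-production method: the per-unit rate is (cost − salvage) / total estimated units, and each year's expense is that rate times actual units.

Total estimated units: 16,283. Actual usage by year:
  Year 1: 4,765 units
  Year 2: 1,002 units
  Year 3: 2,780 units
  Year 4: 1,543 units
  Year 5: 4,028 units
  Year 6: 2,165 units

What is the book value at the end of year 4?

$61,758

Depreciable base = $122,298 − $24,600 = $97,698.
Rate = $97,698 / 16,283 units = $6 per unit.
Year 1: 4,765 × $6 = $28,590. Book value $93,708.
Year 2: 1,002 × $6 = $6,012. Book value $87,696.
Year 3: 2,780 × $6 = $16,680. Book value $71,016.
Year 4: 1,543 × $6 = $9,258. Book value $61,758.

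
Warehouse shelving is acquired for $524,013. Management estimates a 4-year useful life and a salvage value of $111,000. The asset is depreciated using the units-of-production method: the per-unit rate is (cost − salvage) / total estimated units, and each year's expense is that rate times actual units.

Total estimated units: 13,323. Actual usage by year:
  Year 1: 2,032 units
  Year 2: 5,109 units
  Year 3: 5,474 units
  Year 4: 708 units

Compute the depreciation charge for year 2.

$158,379

Depreciable base = $524,013 − $111,000 = $413,013.
Rate = $413,013 / 13,323 units = $31 per unit.
Year 1: 2,032 × $31 = $62,992. Book value $461,021.
Year 2: 5,109 × $31 = $158,379. Book value $302,642.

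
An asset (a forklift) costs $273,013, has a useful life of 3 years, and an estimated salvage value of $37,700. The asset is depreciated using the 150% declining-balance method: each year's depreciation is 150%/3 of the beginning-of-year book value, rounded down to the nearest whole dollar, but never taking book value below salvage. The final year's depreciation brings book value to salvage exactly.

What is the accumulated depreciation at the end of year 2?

Depreciable base = $273,013 − $37,700 = $235,313.
Year 1: ⌊$273,013 × 150%/3⌋ = $136,506. Book value $136,507.
Year 2: ⌊$136,507 × 150%/3⌋ = $68,253. Book value $68,254.
Accumulated through year 2 = $273,013 − $68,254 = $204,759.

$204,759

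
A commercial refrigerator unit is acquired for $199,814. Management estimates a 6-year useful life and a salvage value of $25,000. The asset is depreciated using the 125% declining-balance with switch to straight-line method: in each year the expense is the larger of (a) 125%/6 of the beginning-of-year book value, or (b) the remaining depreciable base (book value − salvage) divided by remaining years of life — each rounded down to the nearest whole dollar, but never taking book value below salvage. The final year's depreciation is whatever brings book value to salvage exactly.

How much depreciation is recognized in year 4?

$24,714

Depreciable base = $199,814 − $25,000 = $174,814.
Year 1: DB = ⌊$199,814 × 125%/6⌋ = $41,627; SL = ⌊$174,814/6⌋ = $29,135 → take DB $41,627. Book value $158,187.
Year 2: DB = ⌊$158,187 × 125%/6⌋ = $32,955; SL = ⌊$133,187/5⌋ = $26,637 → take DB $32,955. Book value $125,232.
Year 3: DB = ⌊$125,232 × 125%/6⌋ = $26,090; SL = ⌊$100,232/4⌋ = $25,058 → take DB $26,090. Book value $99,142.
Year 4: DB = ⌊$99,142 × 125%/6⌋ = $20,654; SL = ⌊$74,142/3⌋ = $24,714 → take SL $24,714. Book value $74,428.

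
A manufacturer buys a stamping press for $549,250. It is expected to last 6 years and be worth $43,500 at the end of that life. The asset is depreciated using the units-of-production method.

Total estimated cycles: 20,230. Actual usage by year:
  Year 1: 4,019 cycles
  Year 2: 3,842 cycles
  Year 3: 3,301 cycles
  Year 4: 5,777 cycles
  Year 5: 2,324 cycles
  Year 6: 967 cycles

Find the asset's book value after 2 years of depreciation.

Depreciable base = $549,250 − $43,500 = $505,750.
Rate = $505,750 / 20,230 cycles = $25 per cycle.
Year 1: 4,019 × $25 = $100,475. Book value $448,775.
Year 2: 3,842 × $25 = $96,050. Book value $352,725.

$352,725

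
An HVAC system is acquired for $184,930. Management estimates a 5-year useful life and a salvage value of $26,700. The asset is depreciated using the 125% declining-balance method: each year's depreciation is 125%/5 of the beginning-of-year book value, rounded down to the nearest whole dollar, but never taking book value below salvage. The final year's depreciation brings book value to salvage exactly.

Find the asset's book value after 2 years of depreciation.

Depreciable base = $184,930 − $26,700 = $158,230.
Year 1: ⌊$184,930 × 125%/5⌋ = $46,232. Book value $138,698.
Year 2: ⌊$138,698 × 125%/5⌋ = $34,674. Book value $104,024.

$104,024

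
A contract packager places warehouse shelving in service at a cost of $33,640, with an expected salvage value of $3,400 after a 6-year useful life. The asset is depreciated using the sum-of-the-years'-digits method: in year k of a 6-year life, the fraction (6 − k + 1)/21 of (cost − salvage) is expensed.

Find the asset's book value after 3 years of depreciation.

$12,040

Depreciable base = $33,640 − $3,400 = $30,240.
Sum of the years' digits = 6+5+4+3+2+1 = 21.
Year 1: $30,240 × 6/21 = $8,640. Book value $25,000.
Year 2: $30,240 × 5/21 = $7,200. Book value $17,800.
Year 3: $30,240 × 4/21 = $5,760. Book value $12,040.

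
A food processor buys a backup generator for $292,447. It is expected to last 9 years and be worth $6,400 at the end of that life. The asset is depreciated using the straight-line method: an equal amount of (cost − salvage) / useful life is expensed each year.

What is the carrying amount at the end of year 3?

$197,098

Depreciable base = $292,447 − $6,400 = $286,047.
Annual expense = $286,047 / 9 = $31,783.
End of year 1: book value $260,664.
End of year 2: book value $228,881.
End of year 3: book value $197,098.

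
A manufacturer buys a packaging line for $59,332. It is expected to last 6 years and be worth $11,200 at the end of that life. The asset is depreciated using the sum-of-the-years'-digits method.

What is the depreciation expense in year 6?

$2,292

Depreciable base = $59,332 − $11,200 = $48,132.
Sum of the years' digits = 6+5+4+3+2+1 = 21.
Year 1: $48,132 × 6/21 = $13,752. Book value $45,580.
Year 2: $48,132 × 5/21 = $11,460. Book value $34,120.
Year 3: $48,132 × 4/21 = $9,168. Book value $24,952.
Year 4: $48,132 × 3/21 = $6,876. Book value $18,076.
Year 5: $48,132 × 2/21 = $4,584. Book value $13,492.
Year 6: $48,132 × 1/21 = $2,292. Book value $11,200.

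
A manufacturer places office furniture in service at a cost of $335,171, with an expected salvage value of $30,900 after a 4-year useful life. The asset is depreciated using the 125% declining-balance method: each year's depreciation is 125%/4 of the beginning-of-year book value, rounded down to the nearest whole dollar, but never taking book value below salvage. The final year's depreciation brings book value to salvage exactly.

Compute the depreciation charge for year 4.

Depreciable base = $335,171 − $30,900 = $304,271.
Year 1: ⌊$335,171 × 125%/4⌋ = $104,740. Book value $230,431.
Year 2: ⌊$230,431 × 125%/4⌋ = $72,009. Book value $158,422.
Year 3: ⌊$158,422 × 125%/4⌋ = $49,506. Book value $108,916.
Year 4 (final): $108,916 − $30,900 = $78,016. Book value $30,900.

$78,016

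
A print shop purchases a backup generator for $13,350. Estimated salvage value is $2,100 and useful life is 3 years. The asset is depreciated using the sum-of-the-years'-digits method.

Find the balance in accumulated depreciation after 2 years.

$9,375

Depreciable base = $13,350 − $2,100 = $11,250.
Sum of the years' digits = 3+2+1 = 6.
Year 1: $11,250 × 3/6 = $5,625. Book value $7,725.
Year 2: $11,250 × 2/6 = $3,750. Book value $3,975.
Accumulated through year 2 = $13,350 − $3,975 = $9,375.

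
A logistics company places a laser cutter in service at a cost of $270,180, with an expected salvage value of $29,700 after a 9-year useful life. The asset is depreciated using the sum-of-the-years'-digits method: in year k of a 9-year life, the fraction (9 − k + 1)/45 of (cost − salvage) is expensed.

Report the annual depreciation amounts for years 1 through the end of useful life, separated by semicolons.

Depreciable base = $270,180 − $29,700 = $240,480.
Sum of the years' digits = 9+8+7+6+5+4+3+2+1 = 45.
Year 1: $240,480 × 9/45 = $48,096. Book value $222,084.
Year 2: $240,480 × 8/45 = $42,752. Book value $179,332.
Year 3: $240,480 × 7/45 = $37,408. Book value $141,924.
Year 4: $240,480 × 6/45 = $32,064. Book value $109,860.
Year 5: $240,480 × 5/45 = $26,720. Book value $83,140.
Year 6: $240,480 × 4/45 = $21,376. Book value $61,764.
Year 7: $240,480 × 3/45 = $16,032. Book value $45,732.
Year 8: $240,480 × 2/45 = $10,688. Book value $35,044.
Year 9: $240,480 × 1/45 = $5,344. Book value $29,700.

$48,096; $42,752; $37,408; $32,064; $26,720; $21,376; $16,032; $10,688; $5,344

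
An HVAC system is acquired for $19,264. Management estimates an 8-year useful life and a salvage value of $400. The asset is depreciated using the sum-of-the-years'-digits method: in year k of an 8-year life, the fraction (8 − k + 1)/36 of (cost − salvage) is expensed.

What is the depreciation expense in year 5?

Depreciable base = $19,264 − $400 = $18,864.
Sum of the years' digits = 8+7+6+5+4+3+2+1 = 36.
Year 1: $18,864 × 8/36 = $4,192. Book value $15,072.
Year 2: $18,864 × 7/36 = $3,668. Book value $11,404.
Year 3: $18,864 × 6/36 = $3,144. Book value $8,260.
Year 4: $18,864 × 5/36 = $2,620. Book value $5,640.
Year 5: $18,864 × 4/36 = $2,096. Book value $3,544.

$2,096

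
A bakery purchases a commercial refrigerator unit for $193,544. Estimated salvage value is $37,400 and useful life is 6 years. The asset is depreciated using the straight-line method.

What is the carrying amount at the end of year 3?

$115,472

Depreciable base = $193,544 − $37,400 = $156,144.
Annual expense = $156,144 / 6 = $26,024.
End of year 1: book value $167,520.
End of year 2: book value $141,496.
End of year 3: book value $115,472.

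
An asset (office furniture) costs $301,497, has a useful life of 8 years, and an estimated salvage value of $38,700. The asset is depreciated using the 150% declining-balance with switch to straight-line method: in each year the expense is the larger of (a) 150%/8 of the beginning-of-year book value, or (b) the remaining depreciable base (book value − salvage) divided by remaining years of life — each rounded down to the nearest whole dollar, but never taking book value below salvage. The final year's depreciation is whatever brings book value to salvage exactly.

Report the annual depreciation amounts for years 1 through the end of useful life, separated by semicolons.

Depreciable base = $301,497 − $38,700 = $262,797.
Year 1: DB = ⌊$301,497 × 150%/8⌋ = $56,530; SL = ⌊$262,797/8⌋ = $32,849 → take DB $56,530. Book value $244,967.
Year 2: DB = ⌊$244,967 × 150%/8⌋ = $45,931; SL = ⌊$206,267/7⌋ = $29,466 → take DB $45,931. Book value $199,036.
Year 3: DB = ⌊$199,036 × 150%/8⌋ = $37,319; SL = ⌊$160,336/6⌋ = $26,722 → take DB $37,319. Book value $161,717.
Year 4: DB = ⌊$161,717 × 150%/8⌋ = $30,321; SL = ⌊$123,017/5⌋ = $24,603 → take DB $30,321. Book value $131,396.
Year 5: DB = ⌊$131,396 × 150%/8⌋ = $24,636; SL = ⌊$92,696/4⌋ = $23,174 → take DB $24,636. Book value $106,760.
Year 6: DB = ⌊$106,760 × 150%/8⌋ = $20,017; SL = ⌊$68,060/3⌋ = $22,686 → take SL $22,686. Book value $84,074.
Year 7: DB = ⌊$84,074 × 150%/8⌋ = $15,763; SL = ⌊$45,374/2⌋ = $22,687 → take SL $22,687. Book value $61,387.
Year 8 (final): $61,387 − $38,700 = $22,687. Book value $38,700.

$56,530; $45,931; $37,319; $30,321; $24,636; $22,686; $22,687; $22,687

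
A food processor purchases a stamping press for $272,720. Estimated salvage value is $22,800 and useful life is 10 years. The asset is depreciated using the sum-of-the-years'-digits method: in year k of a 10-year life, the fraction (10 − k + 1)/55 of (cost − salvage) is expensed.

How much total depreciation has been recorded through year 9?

$245,376

Depreciable base = $272,720 − $22,800 = $249,920.
Sum of the years' digits = 10+9+8+7+6+5+4+3+2+1 = 55.
Year 1: $249,920 × 10/55 = $45,440. Book value $227,280.
Year 2: $249,920 × 9/55 = $40,896. Book value $186,384.
Year 3: $249,920 × 8/55 = $36,352. Book value $150,032.
Year 4: $249,920 × 7/55 = $31,808. Book value $118,224.
Year 5: $249,920 × 6/55 = $27,264. Book value $90,960.
Year 6: $249,920 × 5/55 = $22,720. Book value $68,240.
Year 7: $249,920 × 4/55 = $18,176. Book value $50,064.
Year 8: $249,920 × 3/55 = $13,632. Book value $36,432.
Year 9: $249,920 × 2/55 = $9,088. Book value $27,344.
Accumulated through year 9 = $272,720 − $27,344 = $245,376.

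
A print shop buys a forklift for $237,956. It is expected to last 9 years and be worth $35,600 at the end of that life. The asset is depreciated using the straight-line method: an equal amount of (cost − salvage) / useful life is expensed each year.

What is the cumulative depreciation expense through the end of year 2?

Depreciable base = $237,956 − $35,600 = $202,356.
Annual expense = $202,356 / 9 = $22,484.
End of year 1: book value $215,472.
End of year 2: book value $192,988.
Accumulated through year 2 = $237,956 − $192,988 = $44,968.

$44,968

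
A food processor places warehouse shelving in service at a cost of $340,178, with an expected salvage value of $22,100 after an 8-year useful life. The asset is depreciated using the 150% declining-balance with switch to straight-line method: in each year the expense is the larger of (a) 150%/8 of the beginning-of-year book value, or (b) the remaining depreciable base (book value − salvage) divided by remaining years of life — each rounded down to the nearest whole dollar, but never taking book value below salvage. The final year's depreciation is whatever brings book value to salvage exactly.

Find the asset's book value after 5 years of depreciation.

$116,714

Depreciable base = $340,178 − $22,100 = $318,078.
Year 1: DB = ⌊$340,178 × 150%/8⌋ = $63,783; SL = ⌊$318,078/8⌋ = $39,759 → take DB $63,783. Book value $276,395.
Year 2: DB = ⌊$276,395 × 150%/8⌋ = $51,824; SL = ⌊$254,295/7⌋ = $36,327 → take DB $51,824. Book value $224,571.
Year 3: DB = ⌊$224,571 × 150%/8⌋ = $42,107; SL = ⌊$202,471/6⌋ = $33,745 → take DB $42,107. Book value $182,464.
Year 4: DB = ⌊$182,464 × 150%/8⌋ = $34,212; SL = ⌊$160,364/5⌋ = $32,072 → take DB $34,212. Book value $148,252.
Year 5: DB = ⌊$148,252 × 150%/8⌋ = $27,797; SL = ⌊$126,152/4⌋ = $31,538 → take SL $31,538. Book value $116,714.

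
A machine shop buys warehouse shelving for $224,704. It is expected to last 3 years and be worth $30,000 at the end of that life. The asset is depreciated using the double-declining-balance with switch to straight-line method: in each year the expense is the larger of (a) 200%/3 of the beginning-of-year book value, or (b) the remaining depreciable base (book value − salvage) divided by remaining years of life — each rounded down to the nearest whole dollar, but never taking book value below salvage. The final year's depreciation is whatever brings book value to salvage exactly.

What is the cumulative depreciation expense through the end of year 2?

Depreciable base = $224,704 − $30,000 = $194,704.
Year 1: DB = ⌊$224,704 × 200%/3⌋ = $149,802; SL = ⌊$194,704/3⌋ = $64,901 → take DB $149,802. Book value $74,902.
Year 2: DB = ⌊$74,902 × 200%/3⌋ = $49,934; SL = ⌊$44,902/2⌋ = $22,451 → take DB $49,934, capped at $44,902. Book value $30,000.
Accumulated through year 2 = $224,704 − $30,000 = $194,704.

$194,704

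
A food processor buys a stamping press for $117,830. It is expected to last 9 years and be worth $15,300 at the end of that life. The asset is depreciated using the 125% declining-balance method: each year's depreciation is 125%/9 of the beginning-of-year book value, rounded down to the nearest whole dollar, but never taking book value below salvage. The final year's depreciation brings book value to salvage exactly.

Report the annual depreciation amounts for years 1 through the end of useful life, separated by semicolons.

$16,365; $14,092; $12,135; $10,449; $8,998; $7,748; $6,672; $5,745; $20,326

Depreciable base = $117,830 − $15,300 = $102,530.
Year 1: ⌊$117,830 × 125%/9⌋ = $16,365. Book value $101,465.
Year 2: ⌊$101,465 × 125%/9⌋ = $14,092. Book value $87,373.
Year 3: ⌊$87,373 × 125%/9⌋ = $12,135. Book value $75,238.
Year 4: ⌊$75,238 × 125%/9⌋ = $10,449. Book value $64,789.
Year 5: ⌊$64,789 × 125%/9⌋ = $8,998. Book value $55,791.
Year 6: ⌊$55,791 × 125%/9⌋ = $7,748. Book value $48,043.
Year 7: ⌊$48,043 × 125%/9⌋ = $6,672. Book value $41,371.
Year 8: ⌊$41,371 × 125%/9⌋ = $5,745. Book value $35,626.
Year 9 (final): $35,626 − $15,300 = $20,326. Book value $15,300.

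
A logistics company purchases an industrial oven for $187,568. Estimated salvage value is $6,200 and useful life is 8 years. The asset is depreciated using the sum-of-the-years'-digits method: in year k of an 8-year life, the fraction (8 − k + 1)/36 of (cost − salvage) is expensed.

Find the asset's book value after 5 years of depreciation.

Depreciable base = $187,568 − $6,200 = $181,368.
Sum of the years' digits = 8+7+6+5+4+3+2+1 = 36.
Year 1: $181,368 × 8/36 = $40,304. Book value $147,264.
Year 2: $181,368 × 7/36 = $35,266. Book value $111,998.
Year 3: $181,368 × 6/36 = $30,228. Book value $81,770.
Year 4: $181,368 × 5/36 = $25,190. Book value $56,580.
Year 5: $181,368 × 4/36 = $20,152. Book value $36,428.

$36,428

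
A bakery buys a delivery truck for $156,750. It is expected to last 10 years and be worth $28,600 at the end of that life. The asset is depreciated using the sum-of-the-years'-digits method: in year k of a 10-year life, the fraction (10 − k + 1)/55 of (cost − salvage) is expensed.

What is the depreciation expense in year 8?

$6,990

Depreciable base = $156,750 − $28,600 = $128,150.
Sum of the years' digits = 10+9+8+7+6+5+4+3+2+1 = 55.
Year 1: $128,150 × 10/55 = $23,300. Book value $133,450.
Year 2: $128,150 × 9/55 = $20,970. Book value $112,480.
Year 3: $128,150 × 8/55 = $18,640. Book value $93,840.
Year 4: $128,150 × 7/55 = $16,310. Book value $77,530.
Year 5: $128,150 × 6/55 = $13,980. Book value $63,550.
Year 6: $128,150 × 5/55 = $11,650. Book value $51,900.
Year 7: $128,150 × 4/55 = $9,320. Book value $42,580.
Year 8: $128,150 × 3/55 = $6,990. Book value $35,590.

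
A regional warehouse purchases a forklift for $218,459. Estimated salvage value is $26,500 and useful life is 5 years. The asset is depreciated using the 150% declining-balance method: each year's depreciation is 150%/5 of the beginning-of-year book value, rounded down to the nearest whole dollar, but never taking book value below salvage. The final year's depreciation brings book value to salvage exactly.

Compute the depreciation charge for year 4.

Depreciable base = $218,459 − $26,500 = $191,959.
Year 1: ⌊$218,459 × 150%/5⌋ = $65,537. Book value $152,922.
Year 2: ⌊$152,922 × 150%/5⌋ = $45,876. Book value $107,046.
Year 3: ⌊$107,046 × 150%/5⌋ = $32,113. Book value $74,933.
Year 4: ⌊$74,933 × 150%/5⌋ = $22,479. Book value $52,454.

$22,479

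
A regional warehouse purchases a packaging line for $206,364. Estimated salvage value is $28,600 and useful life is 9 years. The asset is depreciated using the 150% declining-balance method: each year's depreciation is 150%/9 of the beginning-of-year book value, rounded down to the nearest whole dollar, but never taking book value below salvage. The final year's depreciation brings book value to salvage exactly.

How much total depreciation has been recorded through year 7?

Depreciable base = $206,364 − $28,600 = $177,764.
Year 1: ⌊$206,364 × 150%/9⌋ = $34,394. Book value $171,970.
Year 2: ⌊$171,970 × 150%/9⌋ = $28,661. Book value $143,309.
Year 3: ⌊$143,309 × 150%/9⌋ = $23,884. Book value $119,425.
Year 4: ⌊$119,425 × 150%/9⌋ = $19,904. Book value $99,521.
Year 5: ⌊$99,521 × 150%/9⌋ = $16,586. Book value $82,935.
Year 6: ⌊$82,935 × 150%/9⌋ = $13,822. Book value $69,113.
Year 7: ⌊$69,113 × 150%/9⌋ = $11,518. Book value $57,595.
Accumulated through year 7 = $206,364 − $57,595 = $148,769.

$148,769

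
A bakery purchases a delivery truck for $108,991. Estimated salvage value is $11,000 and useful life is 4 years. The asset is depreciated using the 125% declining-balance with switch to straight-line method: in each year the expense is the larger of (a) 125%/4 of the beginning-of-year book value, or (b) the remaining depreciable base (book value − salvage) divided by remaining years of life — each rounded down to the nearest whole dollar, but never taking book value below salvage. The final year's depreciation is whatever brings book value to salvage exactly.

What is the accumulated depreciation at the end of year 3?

$77,733

Depreciable base = $108,991 − $11,000 = $97,991.
Year 1: DB = ⌊$108,991 × 125%/4⌋ = $34,059; SL = ⌊$97,991/4⌋ = $24,497 → take DB $34,059. Book value $74,932.
Year 2: DB = ⌊$74,932 × 125%/4⌋ = $23,416; SL = ⌊$63,932/3⌋ = $21,310 → take DB $23,416. Book value $51,516.
Year 3: DB = ⌊$51,516 × 125%/4⌋ = $16,098; SL = ⌊$40,516/2⌋ = $20,258 → take SL $20,258. Book value $31,258.
Accumulated through year 3 = $108,991 − $31,258 = $77,733.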